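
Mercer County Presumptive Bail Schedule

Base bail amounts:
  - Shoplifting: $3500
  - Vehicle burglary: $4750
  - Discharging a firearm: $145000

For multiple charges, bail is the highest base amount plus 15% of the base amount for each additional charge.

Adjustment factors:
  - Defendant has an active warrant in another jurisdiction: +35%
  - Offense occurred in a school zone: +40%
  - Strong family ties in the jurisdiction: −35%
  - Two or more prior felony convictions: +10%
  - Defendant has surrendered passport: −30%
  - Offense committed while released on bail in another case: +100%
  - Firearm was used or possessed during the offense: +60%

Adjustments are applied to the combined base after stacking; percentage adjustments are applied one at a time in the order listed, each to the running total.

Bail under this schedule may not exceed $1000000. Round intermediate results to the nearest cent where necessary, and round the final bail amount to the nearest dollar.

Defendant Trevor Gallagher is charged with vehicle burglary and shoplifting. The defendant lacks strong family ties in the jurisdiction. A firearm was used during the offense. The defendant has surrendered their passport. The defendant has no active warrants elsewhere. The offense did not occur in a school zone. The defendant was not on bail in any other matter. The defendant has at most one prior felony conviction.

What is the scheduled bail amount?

Base amounts from the schedule: vehicle burglary $4750; shoplifting $3500.
Stacking rule: highest base plus 15% of each additional charge. Highest is vehicle burglary at $4750. Additional: $3500 × 15% = $525. Combined base = $4750 + $525 = $5275.
Defendant has surrendered passport (−30%): $5275 × 0.7 = $3692.50.
Firearm was used or possessed during the offense (+60%): $3692.50 × 1.6 = $5908.
$5908 is within the $1000000 maximum.

$5908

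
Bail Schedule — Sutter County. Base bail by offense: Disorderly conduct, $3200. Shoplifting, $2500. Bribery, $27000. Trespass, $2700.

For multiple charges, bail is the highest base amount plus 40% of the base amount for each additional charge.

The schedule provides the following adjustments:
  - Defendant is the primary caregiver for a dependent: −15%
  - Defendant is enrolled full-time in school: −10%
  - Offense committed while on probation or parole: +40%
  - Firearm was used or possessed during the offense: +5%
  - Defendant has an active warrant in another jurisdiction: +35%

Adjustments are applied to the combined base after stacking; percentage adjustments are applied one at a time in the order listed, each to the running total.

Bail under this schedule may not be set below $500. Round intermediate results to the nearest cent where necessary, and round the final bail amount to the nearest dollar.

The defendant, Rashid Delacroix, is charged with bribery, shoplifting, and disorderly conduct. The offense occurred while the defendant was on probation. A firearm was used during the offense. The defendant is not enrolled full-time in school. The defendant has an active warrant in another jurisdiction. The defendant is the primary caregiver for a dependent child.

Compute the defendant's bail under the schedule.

Base amounts from the schedule: bribery $27000; shoplifting $2500; disorderly conduct $3200.
Stacking rule: highest base plus 40% of each additional charge. Highest is bribery at $27000. Additional: $2500 × 40% = $1000; $3200 × 40% = $1280. Combined base = $27000 + $2280 = $29280.
Defendant is the primary caregiver for a dependent (−15%): $29280 × 0.85 = $24888.
Offense committed while on probation or parole (+40%): $24888 × 1.4 = $34843.20.
Firearm was used or possessed during the offense (+5%): $34843.20 × 1.05 = $36585.36.
Defendant has an active warrant in another jurisdiction (+35%): $36585.36 × 1.35 = $49390.24.
$49390.24 is at or above the $500 minimum.
Rounded to the nearest dollar: $49390.

$49390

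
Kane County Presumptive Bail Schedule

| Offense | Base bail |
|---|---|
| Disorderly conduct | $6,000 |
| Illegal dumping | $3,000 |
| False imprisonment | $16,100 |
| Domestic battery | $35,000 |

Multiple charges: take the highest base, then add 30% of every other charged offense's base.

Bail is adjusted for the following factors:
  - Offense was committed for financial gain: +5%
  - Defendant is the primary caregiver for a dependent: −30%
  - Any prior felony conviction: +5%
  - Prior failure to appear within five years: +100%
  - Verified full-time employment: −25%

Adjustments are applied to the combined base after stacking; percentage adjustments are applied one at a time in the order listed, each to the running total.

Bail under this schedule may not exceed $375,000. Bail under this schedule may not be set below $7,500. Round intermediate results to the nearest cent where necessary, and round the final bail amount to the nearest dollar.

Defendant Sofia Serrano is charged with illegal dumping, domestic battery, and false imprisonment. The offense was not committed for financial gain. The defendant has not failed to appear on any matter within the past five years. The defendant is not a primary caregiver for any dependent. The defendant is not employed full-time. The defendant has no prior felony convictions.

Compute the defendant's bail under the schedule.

Base amounts from the schedule: illegal dumping $3,000; domestic battery $35,000; false imprisonment $16,100.
Stacking rule: highest base plus 30% of each additional charge. Highest is domestic battery at $35,000. Additional: $3,000 × 30% = $900; $16,100 × 30% = $4,830. Combined base = $35,000 + $5,730 = $40,730.
No adjustment factors apply to this defendant.
$40,730 is within the $375,000 maximum.
$40,730 is at or above the $7,500 minimum.

$40,730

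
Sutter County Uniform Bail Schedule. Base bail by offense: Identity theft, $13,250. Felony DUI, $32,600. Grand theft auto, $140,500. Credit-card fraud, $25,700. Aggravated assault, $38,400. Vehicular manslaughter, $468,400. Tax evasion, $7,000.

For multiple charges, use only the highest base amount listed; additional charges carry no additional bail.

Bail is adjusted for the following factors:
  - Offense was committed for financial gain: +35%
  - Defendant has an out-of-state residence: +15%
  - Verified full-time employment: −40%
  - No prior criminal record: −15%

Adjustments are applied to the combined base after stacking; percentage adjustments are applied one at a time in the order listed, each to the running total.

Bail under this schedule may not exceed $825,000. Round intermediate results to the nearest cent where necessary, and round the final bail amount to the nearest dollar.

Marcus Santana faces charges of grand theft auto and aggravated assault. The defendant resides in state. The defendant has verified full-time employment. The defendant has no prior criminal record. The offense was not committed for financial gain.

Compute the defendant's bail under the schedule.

Base amounts from the schedule: grand theft auto $140,500; aggravated assault $38,400.
Stacking rule: use the highest base only. Highest is grand theft auto at $140,500. Combined base = $140,500.
Verified full-time employment (−40%): $140,500 × 0.6 = $84,300.
No prior criminal record (−15%): $84,300 × 0.85 = $71,655.
$71,655 is within the $825,000 maximum.

$71,655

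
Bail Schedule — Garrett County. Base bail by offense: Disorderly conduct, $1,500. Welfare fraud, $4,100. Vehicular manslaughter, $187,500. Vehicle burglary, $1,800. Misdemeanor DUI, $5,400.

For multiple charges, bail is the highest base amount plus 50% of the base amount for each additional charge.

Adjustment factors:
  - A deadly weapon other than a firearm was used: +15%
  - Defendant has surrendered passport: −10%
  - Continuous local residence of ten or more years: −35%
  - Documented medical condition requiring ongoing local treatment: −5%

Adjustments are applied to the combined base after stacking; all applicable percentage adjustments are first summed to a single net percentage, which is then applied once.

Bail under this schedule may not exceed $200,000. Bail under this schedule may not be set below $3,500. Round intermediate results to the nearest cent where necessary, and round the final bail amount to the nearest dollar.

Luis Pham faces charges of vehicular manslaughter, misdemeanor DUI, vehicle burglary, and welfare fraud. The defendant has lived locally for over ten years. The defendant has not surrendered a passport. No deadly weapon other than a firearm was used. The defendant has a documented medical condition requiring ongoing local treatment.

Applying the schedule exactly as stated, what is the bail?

Base amounts from the schedule: vehicular manslaughter $187,500; misdemeanor DUI $5,400; vehicle burglary $1,800; welfare fraud $4,100.
Stacking rule: highest base plus 50% of each additional charge. Highest is vehicular manslaughter at $187,500. Additional: $5,400 × 50% = $2,700; $1,800 × 50% = $900; $4,100 × 50% = $2,050. Combined base = $187,500 + $5,650 = $193,150.
Net percentage adjustment: −35% −5% = −40%. $193,150 × 0.6 = $115,890.
$115,890 is within the $200,000 maximum.
$115,890 is at or above the $3,500 minimum.

$115,890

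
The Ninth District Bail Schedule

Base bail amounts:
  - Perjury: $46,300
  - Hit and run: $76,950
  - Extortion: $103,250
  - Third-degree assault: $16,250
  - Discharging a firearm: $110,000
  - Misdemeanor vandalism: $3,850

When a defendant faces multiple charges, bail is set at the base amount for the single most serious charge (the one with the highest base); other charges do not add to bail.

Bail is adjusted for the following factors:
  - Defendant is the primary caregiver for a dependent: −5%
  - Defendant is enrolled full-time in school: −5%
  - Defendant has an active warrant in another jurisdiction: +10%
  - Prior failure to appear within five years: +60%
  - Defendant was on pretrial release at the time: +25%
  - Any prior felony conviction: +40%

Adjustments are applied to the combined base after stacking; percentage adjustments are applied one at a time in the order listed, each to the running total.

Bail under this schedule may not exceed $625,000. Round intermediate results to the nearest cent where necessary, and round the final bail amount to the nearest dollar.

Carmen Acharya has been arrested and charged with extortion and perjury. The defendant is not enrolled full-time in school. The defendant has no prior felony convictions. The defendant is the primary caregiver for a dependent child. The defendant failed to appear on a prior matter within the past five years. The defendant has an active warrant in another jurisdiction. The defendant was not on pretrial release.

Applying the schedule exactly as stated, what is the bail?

Base amounts from the schedule: extortion $103,250; perjury $46,300.
Stacking rule: use the highest base only. Highest is extortion at $103,250. Combined base = $103,250.
Defendant is the primary caregiver for a dependent (−5%): $103,250 × 0.95 = $98,087.50.
Defendant has an active warrant in another jurisdiction (+10%): $98,087.50 × 1.1 = $107,896.25.
Prior failure to appear within five years (+60%): $107,896.25 × 1.6 = $172,634.
$172,634 is within the $625,000 maximum.

$172,634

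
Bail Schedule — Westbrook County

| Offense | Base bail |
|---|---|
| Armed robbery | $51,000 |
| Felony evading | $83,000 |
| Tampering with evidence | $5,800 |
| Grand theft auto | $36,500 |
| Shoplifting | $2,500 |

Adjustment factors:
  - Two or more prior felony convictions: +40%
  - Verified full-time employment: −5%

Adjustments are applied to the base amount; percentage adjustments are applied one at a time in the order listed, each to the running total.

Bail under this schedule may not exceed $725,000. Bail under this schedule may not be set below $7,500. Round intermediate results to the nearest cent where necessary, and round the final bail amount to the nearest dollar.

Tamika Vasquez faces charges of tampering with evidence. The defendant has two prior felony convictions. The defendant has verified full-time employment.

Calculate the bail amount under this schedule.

$7,714

Base amounts from the schedule: tampering with evidence $5,800.
Single charge. Combined base = $5,800.
Two or more prior felony convictions (+40%): $5,800 × 1.4 = $8,120.
Verified full-time employment (−5%): $8,120 × 0.95 = $7,714.
$7,714 is within the $725,000 maximum.
$7,714 is at or above the $7,500 minimum.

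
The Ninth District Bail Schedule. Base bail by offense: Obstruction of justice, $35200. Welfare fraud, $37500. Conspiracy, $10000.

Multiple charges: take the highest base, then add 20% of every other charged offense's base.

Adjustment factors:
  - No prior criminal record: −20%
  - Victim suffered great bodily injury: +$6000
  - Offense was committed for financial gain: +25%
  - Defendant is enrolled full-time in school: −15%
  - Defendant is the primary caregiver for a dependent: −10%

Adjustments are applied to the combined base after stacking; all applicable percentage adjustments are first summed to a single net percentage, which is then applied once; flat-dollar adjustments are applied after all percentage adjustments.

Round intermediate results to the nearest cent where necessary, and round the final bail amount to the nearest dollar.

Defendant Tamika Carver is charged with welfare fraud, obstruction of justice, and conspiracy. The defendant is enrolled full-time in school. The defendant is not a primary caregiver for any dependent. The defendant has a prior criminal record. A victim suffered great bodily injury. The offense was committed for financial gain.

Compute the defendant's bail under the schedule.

Base amounts from the schedule: welfare fraud $37500; obstruction of justice $35200; conspiracy $10000.
Stacking rule: highest base plus 20% of each additional charge. Highest is welfare fraud at $37500. Additional: $35200 × 20% = $7040; $10000 × 20% = $2000. Combined base = $37500 + $9040 = $46540.
Net percentage adjustment: +25% −15% = +10%. $46540 × 1.1 = $51194.
Victim suffered great bodily injury (+$6000 flat): $51194 + $6000 = $57194.

$57194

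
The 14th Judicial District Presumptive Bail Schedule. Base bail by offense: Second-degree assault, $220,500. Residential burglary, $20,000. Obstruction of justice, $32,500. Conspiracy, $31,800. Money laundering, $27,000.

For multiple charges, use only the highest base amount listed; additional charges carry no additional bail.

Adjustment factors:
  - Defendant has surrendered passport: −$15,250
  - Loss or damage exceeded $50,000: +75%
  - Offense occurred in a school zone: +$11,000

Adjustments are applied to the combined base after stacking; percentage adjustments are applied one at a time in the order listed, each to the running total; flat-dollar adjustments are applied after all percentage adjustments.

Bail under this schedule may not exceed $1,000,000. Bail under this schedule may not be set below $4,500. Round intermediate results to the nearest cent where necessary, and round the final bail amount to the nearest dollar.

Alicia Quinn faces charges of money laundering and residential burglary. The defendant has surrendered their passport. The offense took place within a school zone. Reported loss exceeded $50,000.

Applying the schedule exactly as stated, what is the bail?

$43,000

Base amounts from the schedule: money laundering $27,000; residential burglary $20,000.
Stacking rule: use the highest base only. Highest is money laundering at $27,000. Combined base = $27,000.
Loss or damage exceeded $50,000 (+75%): $27,000 × 1.75 = $47,250.
Defendant has surrendered passport (−$15,250 flat): $47,250 − $15,250 = $32,000.
Offense occurred in a school zone (+$11,000 flat): $32,000 + $11,000 = $43,000.
$43,000 is within the $1,000,000 maximum.
$43,000 is at or above the $4,500 minimum.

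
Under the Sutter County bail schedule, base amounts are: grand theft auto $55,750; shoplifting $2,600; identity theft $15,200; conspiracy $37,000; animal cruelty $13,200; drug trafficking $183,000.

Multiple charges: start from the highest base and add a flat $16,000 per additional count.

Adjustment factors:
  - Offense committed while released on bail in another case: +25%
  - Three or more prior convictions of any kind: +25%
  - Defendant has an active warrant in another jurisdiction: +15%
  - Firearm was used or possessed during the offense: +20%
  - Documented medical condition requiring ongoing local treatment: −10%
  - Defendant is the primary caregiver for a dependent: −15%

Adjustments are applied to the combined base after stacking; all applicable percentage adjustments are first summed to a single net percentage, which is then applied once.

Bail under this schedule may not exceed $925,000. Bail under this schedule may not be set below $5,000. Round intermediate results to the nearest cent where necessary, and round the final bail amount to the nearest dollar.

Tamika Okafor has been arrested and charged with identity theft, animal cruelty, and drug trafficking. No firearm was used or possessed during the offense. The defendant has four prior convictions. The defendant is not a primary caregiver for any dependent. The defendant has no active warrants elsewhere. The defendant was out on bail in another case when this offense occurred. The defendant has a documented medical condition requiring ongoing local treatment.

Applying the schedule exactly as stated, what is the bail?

$301,000

Base amounts from the schedule: identity theft $15,200; animal cruelty $13,200; drug trafficking $183,000.
Stacking rule: highest base plus $16,000 per additional charge. Highest is drug trafficking at $183,000; 2 additional charges → +$32,000. Combined base = $215,000.
Net percentage adjustment: +25% +25% −10% = +40%. $215,000 × 1.4 = $301,000.
$301,000 is within the $925,000 maximum.
$301,000 is at or above the $5,000 minimum.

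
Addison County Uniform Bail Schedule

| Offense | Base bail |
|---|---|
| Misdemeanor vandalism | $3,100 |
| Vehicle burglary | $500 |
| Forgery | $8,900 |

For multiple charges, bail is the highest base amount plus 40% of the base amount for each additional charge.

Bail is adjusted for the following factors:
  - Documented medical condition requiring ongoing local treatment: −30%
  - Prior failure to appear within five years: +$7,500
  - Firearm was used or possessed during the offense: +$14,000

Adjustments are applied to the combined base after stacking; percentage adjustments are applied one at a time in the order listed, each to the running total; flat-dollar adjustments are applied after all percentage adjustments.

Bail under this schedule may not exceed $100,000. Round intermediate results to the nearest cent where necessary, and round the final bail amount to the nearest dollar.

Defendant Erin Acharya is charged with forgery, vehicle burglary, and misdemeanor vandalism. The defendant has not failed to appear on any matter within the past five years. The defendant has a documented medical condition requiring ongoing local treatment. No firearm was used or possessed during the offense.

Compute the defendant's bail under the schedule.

$7,238

Base amounts from the schedule: forgery $8,900; vehicle burglary $500; misdemeanor vandalism $3,100.
Stacking rule: highest base plus 40% of each additional charge. Highest is forgery at $8,900. Additional: $500 × 40% = $200; $3,100 × 40% = $1,240. Combined base = $8,900 + $1,440 = $10,340.
Documented medical condition requiring ongoing local treatment (−30%): $10,340 × 0.7 = $7,238.
$7,238 is within the $100,000 maximum.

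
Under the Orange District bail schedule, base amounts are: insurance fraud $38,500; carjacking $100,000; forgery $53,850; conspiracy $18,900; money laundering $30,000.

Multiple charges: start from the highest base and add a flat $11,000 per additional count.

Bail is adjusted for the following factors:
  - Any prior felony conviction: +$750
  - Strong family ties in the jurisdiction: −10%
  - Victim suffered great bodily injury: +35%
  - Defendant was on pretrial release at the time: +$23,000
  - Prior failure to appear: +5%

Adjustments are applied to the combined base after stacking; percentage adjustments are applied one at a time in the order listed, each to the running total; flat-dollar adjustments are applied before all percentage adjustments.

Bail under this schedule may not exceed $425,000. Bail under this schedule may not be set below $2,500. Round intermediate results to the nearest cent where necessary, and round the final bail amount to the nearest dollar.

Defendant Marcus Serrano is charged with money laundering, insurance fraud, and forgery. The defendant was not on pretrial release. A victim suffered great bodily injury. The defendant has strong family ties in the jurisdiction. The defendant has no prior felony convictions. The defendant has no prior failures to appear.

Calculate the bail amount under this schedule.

Base amounts from the schedule: money laundering $30,000; insurance fraud $38,500; forgery $53,850.
Stacking rule: highest base plus $11,000 per additional charge. Highest is forgery at $53,850; 2 additional charges → +$22,000. Combined base = $75,850.
Strong family ties in the jurisdiction (−10%): $75,850 × 0.9 = $68,265.
Victim suffered great bodily injury (+35%): $68,265 × 1.35 = $92,157.75.
$92,157.75 is within the $425,000 maximum.
$92,157.75 is at or above the $2,500 minimum.
Rounded to the nearest dollar: $92,158.

$92,158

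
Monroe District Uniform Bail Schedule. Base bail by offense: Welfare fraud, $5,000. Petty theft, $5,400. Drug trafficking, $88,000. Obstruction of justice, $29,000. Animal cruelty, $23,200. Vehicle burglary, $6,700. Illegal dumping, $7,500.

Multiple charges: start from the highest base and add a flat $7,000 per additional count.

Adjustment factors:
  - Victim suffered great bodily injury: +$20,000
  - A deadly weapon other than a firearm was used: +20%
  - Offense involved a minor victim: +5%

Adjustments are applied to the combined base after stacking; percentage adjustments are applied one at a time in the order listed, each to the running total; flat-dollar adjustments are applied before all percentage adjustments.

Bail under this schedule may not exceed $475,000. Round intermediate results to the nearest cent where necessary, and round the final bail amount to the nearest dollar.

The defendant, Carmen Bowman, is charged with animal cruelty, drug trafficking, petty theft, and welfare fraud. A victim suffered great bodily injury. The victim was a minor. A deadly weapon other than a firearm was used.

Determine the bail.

Base amounts from the schedule: animal cruelty $23,200; drug trafficking $88,000; petty theft $5,400; welfare fraud $5,000.
Stacking rule: highest base plus $7,000 per additional charge. Highest is drug trafficking at $88,000; 3 additional charges → +$21,000. Combined base = $109,000.
Victim suffered great bodily injury (+$20,000 flat): $109,000 + $20,000 = $129,000.
A deadly weapon other than a firearm was used (+20%): $129,000 × 1.2 = $154,800.
Offense involved a minor victim (+5%): $154,800 × 1.05 = $162,540.
$162,540 is within the $475,000 maximum.

$162,540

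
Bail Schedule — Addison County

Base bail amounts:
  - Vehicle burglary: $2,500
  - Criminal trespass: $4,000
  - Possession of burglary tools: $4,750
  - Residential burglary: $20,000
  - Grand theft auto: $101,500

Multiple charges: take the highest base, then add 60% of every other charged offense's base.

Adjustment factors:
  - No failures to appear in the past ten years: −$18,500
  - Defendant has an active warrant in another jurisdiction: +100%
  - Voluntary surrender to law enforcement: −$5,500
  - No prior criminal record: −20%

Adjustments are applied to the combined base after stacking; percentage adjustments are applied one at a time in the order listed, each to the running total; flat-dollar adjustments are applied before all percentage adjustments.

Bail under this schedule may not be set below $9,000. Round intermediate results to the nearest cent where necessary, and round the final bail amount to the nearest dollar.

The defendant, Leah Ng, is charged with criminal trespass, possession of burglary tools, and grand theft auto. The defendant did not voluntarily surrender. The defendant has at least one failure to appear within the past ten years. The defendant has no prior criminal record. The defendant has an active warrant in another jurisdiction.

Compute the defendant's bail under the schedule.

Base amounts from the schedule: criminal trespass $4,000; possession of burglary tools $4,750; grand theft auto $101,500.
Stacking rule: highest base plus 60% of each additional charge. Highest is grand theft auto at $101,500. Additional: $4,000 × 60% = $2,400; $4,750 × 60% = $2,850. Combined base = $101,500 + $5,250 = $106,750.
Defendant has an active warrant in another jurisdiction (+100%): $106,750 × 2 = $213,500.
No prior criminal record (−20%): $213,500 × 0.8 = $170,800.
$170,800 is at or above the $9,000 minimum.

$170,800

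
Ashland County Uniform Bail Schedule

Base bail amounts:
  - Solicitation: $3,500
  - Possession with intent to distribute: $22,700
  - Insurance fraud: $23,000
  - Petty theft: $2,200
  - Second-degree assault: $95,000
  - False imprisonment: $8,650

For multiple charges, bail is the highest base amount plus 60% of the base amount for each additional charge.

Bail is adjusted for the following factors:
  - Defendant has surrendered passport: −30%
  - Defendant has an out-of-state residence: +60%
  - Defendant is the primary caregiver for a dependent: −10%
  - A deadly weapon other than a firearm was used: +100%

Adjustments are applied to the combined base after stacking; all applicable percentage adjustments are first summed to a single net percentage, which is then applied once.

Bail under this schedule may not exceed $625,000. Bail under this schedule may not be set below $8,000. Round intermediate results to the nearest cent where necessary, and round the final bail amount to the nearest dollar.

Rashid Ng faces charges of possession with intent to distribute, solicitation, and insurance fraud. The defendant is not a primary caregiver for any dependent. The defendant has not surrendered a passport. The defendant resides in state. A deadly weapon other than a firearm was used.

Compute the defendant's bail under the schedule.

Base amounts from the schedule: possession with intent to distribute $22,700; solicitation $3,500; insurance fraud $23,000.
Stacking rule: highest base plus 60% of each additional charge. Highest is insurance fraud at $23,000. Additional: $22,700 × 60% = $13,620; $3,500 × 60% = $2,100. Combined base = $23,000 + $15,720 = $38,720.
A deadly weapon other than a firearm was used (+100%): $38,720 × 2 = $77,440.
$77,440 is within the $625,000 maximum.
$77,440 is at or above the $8,000 minimum.

$77,440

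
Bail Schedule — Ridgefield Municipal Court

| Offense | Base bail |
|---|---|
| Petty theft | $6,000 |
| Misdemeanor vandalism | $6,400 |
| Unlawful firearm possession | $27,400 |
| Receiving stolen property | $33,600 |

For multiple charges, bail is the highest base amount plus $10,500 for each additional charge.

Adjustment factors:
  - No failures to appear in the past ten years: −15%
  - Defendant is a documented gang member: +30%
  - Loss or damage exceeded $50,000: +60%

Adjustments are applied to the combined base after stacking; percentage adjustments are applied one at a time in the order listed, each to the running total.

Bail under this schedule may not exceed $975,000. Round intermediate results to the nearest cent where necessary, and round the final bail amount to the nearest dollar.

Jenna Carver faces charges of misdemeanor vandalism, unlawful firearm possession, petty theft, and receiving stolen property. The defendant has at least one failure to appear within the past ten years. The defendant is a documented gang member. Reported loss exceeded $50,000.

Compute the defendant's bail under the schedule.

$135,408

Base amounts from the schedule: misdemeanor vandalism $6,400; unlawful firearm possession $27,400; petty theft $6,000; receiving stolen property $33,600.
Stacking rule: highest base plus $10,500 per additional charge. Highest is receiving stolen property at $33,600; 3 additional charges → +$31,500. Combined base = $65,100.
Defendant is a documented gang member (+30%): $65,100 × 1.3 = $84,630.
Loss or damage exceeded $50,000 (+60%): $84,630 × 1.6 = $135,408.
$135,408 is within the $975,000 maximum.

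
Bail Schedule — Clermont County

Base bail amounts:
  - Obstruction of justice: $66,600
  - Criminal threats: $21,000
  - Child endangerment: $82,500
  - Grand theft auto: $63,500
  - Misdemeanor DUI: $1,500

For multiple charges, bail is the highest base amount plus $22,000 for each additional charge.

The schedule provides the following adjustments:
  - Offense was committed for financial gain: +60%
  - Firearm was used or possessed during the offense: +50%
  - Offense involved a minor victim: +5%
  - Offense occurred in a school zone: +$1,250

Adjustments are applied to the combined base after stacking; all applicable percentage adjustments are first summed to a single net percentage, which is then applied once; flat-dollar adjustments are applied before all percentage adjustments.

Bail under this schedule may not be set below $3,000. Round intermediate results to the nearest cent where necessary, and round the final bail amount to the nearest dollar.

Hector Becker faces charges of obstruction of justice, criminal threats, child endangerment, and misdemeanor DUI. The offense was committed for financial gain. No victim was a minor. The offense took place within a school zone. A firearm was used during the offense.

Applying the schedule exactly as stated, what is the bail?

$314,475

Base amounts from the schedule: obstruction of justice $66,600; criminal threats $21,000; child endangerment $82,500; misdemeanor DUI $1,500.
Stacking rule: highest base plus $22,000 per additional charge. Highest is child endangerment at $82,500; 3 additional charges → +$66,000. Combined base = $148,500.
Offense occurred in a school zone (+$1,250 flat): $148,500 + $1,250 = $149,750.
Net percentage adjustment: +60% +50% = +110%. $149,750 × 2.1 = $314,475.
$314,475 is at or above the $3,000 minimum.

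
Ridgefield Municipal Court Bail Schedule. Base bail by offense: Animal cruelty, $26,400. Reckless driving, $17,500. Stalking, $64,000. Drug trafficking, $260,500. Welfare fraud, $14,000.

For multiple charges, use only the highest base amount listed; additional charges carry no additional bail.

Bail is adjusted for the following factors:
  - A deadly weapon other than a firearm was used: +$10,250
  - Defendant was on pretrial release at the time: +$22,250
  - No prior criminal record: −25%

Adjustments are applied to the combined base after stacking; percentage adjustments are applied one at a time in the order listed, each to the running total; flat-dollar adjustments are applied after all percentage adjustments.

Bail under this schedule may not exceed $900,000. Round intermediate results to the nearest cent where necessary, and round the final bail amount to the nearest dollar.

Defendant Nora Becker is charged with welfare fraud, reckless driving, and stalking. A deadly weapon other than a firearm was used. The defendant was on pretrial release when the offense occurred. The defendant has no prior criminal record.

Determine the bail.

$80,500

Base amounts from the schedule: welfare fraud $14,000; reckless driving $17,500; stalking $64,000.
Stacking rule: use the highest base only. Highest is stalking at $64,000. Combined base = $64,000.
No prior criminal record (−25%): $64,000 × 0.75 = $48,000.
A deadly weapon other than a firearm was used (+$10,250 flat): $48,000 + $10,250 = $58,250.
Defendant was on pretrial release at the time (+$22,250 flat): $58,250 + $22,250 = $80,500.
$80,500 is within the $900,000 maximum.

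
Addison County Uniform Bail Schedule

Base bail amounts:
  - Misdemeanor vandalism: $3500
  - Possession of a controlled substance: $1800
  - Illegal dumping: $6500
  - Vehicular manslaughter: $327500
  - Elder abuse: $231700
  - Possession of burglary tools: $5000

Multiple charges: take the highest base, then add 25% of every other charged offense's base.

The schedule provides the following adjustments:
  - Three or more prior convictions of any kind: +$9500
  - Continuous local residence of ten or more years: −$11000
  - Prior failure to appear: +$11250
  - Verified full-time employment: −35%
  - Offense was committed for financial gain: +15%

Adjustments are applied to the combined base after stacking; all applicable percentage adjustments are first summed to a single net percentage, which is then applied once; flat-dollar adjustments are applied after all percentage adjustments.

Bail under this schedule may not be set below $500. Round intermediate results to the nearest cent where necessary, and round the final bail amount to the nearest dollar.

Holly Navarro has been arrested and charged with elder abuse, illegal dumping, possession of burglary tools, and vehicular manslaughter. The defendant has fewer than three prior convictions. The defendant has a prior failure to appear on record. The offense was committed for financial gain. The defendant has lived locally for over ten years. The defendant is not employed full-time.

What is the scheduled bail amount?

Base amounts from the schedule: elder abuse $231700; illegal dumping $6500; possession of burglary tools $5000; vehicular manslaughter $327500.
Stacking rule: highest base plus 25% of each additional charge. Highest is vehicular manslaughter at $327500. Additional: $231700 × 25% = $57925; $6500 × 25% = $1625; $5000 × 25% = $1250. Combined base = $327500 + $60800 = $388300.
Offense was committed for financial gain (+15%): $388300 × 1.15 = $446545.
Continuous local residence of ten or more years (−$11000 flat): $446545 − $11000 = $435545.
Prior failure to appear (+$11250 flat): $435545 + $11250 = $446795.
$446795 is at or above the $500 minimum.

$446795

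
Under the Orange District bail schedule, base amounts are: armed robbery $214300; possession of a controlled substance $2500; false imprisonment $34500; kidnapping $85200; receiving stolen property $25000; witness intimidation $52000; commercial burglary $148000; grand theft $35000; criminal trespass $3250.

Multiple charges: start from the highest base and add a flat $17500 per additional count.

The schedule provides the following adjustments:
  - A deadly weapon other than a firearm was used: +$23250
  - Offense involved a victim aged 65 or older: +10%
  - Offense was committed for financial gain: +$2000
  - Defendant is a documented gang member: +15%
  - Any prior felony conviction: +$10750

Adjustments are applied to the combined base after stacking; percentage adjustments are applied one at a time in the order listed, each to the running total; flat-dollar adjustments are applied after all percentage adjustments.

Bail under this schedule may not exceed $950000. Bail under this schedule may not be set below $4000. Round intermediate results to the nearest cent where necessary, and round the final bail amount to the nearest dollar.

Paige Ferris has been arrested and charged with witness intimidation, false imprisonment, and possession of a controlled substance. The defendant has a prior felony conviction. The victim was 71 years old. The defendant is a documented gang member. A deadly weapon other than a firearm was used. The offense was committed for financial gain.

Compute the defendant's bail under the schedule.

$146055

Base amounts from the schedule: witness intimidation $52000; false imprisonment $34500; possession of a controlled substance $2500.
Stacking rule: highest base plus $17500 per additional charge. Highest is witness intimidation at $52000; 2 additional charges → +$35000. Combined base = $87000.
Offense involved a victim aged 65 or older (+10%): $87000 × 1.1 = $95700.
Defendant is a documented gang member (+15%): $95700 × 1.15 = $110055.
A deadly weapon other than a firearm was used (+$23250 flat): $110055 + $23250 = $133305.
Offense was committed for financial gain (+$2000 flat): $133305 + $2000 = $135305.
Any prior felony conviction (+$10750 flat): $135305 + $10750 = $146055.
$146055 is within the $950000 maximum.
$146055 is at or above the $4000 minimum.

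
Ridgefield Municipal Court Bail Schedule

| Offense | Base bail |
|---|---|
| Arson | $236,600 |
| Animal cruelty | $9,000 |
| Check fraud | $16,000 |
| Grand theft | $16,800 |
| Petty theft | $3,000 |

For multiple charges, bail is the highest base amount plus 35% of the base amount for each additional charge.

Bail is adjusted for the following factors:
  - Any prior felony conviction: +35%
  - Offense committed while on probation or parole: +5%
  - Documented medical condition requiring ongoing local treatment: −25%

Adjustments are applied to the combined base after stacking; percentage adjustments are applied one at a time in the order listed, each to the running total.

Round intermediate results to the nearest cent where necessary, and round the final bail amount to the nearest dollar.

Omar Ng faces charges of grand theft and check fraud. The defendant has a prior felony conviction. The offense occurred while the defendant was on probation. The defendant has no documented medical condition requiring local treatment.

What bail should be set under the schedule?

$31,752

Base amounts from the schedule: grand theft $16,800; check fraud $16,000.
Stacking rule: highest base plus 35% of each additional charge. Highest is grand theft at $16,800. Additional: $16,000 × 35% = $5,600. Combined base = $16,800 + $5,600 = $22,400.
Any prior felony conviction (+35%): $22,400 × 1.35 = $30,240.
Offense committed while on probation or parole (+5%): $30,240 × 1.05 = $31,752.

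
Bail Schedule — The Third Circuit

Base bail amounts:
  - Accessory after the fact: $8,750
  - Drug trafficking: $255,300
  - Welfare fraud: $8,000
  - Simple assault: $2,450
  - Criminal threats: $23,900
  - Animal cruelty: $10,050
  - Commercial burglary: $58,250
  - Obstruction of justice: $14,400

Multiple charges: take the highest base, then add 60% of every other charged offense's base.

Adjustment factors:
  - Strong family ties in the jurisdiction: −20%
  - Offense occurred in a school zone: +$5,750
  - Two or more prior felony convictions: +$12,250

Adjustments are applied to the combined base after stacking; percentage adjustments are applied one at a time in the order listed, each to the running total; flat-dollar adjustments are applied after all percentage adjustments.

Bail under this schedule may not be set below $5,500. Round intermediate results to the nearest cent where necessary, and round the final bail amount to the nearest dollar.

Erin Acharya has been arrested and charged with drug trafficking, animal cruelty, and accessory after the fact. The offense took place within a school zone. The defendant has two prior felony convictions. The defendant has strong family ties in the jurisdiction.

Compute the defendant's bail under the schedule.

Base amounts from the schedule: drug trafficking $255,300; animal cruelty $10,050; accessory after the fact $8,750.
Stacking rule: highest base plus 60% of each additional charge. Highest is drug trafficking at $255,300. Additional: $10,050 × 60% = $6,030; $8,750 × 60% = $5,250. Combined base = $255,300 + $11,280 = $266,580.
Strong family ties in the jurisdiction (−20%): $266,580 × 0.8 = $213,264.
Offense occurred in a school zone (+$5,750 flat): $213,264 + $5,750 = $219,014.
Two or more prior felony convictions (+$12,250 flat): $219,014 + $12,250 = $231,264.
$231,264 is at or above the $5,500 minimum.

$231,264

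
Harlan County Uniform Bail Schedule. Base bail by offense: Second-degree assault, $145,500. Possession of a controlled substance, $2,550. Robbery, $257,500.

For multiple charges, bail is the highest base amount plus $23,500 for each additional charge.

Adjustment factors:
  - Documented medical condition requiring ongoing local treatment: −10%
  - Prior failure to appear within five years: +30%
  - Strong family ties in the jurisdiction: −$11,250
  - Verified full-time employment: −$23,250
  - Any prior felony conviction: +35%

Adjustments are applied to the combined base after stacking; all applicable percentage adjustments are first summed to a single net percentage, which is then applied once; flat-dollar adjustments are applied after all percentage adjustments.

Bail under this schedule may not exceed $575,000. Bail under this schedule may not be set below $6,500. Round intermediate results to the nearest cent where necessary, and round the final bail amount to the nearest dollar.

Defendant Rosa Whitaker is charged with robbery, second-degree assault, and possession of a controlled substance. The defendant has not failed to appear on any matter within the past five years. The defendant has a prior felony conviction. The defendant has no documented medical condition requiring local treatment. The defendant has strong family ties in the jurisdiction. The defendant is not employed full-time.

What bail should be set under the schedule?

Base amounts from the schedule: robbery $257,500; second-degree assault $145,500; possession of a controlled substance $2,550.
Stacking rule: highest base plus $23,500 per additional charge. Highest is robbery at $257,500; 2 additional charges → +$47,000. Combined base = $304,500.
Any prior felony conviction (+35%): $304,500 × 1.35 = $411,075.
Strong family ties in the jurisdiction (−$11,250 flat): $411,075 − $11,250 = $399,825.
$399,825 is within the $575,000 maximum.
$399,825 is at or above the $6,500 minimum.

$399,825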